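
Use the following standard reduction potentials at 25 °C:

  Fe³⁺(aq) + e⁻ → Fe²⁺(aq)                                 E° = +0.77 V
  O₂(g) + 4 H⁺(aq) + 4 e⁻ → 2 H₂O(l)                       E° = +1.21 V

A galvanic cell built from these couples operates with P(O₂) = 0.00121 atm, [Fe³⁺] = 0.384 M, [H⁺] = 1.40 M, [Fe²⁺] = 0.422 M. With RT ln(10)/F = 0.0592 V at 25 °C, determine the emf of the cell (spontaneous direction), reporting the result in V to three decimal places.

O₂/H₂O is the cathode (higher E°), Fe³⁺/Fe²⁺ the anode: E°cell = +1.21 − (+0.77) = +0.44 V, n = 4.
Overall: O₂(g) + 4 H⁺(aq) + 4 Fe²⁺(aq) → 2 H₂O(l) + 4 Fe³⁺(aq)
Q = [Fe³⁺]^4 / (P(O₂)·[H⁺]^4·[Fe²⁺]^4); log Q = 2.169.
E = E° − (0.0592/n) log Q = +0.44 − (0.0592/4)(2.169) = +0.408 V.

+0.408 V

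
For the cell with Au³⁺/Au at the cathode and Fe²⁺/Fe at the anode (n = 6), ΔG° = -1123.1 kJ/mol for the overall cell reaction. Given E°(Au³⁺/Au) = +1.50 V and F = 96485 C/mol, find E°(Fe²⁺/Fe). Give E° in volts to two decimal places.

-0.44 V

E°cell = −ΔG°/(nF) = −(-1123.1×10³)/((6)(96485)) = +1.940 V.
Since Au³⁺/Au is the cathode and Fe²⁺/Fe the anode, E°cell = E°(Au³⁺/Au) − E°(Fe²⁺/Fe).
So E°(Fe²⁺/Fe) = E°(Au³⁺/Au) − E°cell = (+1.50) − (+1.940) = -0.44 V.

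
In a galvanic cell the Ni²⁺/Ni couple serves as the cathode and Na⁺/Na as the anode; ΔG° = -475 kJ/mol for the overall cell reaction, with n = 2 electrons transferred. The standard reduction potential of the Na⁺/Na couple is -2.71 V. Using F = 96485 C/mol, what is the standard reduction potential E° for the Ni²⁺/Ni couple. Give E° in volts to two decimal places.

-0.25 V

E°cell = −ΔG°/(nF) = −(-475×10³)/((2)(96485)) = +2.462 V.
Since Ni²⁺/Ni is the cathode and Na⁺/Na the anode, E°cell = E°(Ni²⁺/Ni) − E°(Na⁺/Na).
So E°(Ni²⁺/Ni) = E°cell + E°(Na⁺/Na) = +2.462 + (-2.71) = -0.25 V.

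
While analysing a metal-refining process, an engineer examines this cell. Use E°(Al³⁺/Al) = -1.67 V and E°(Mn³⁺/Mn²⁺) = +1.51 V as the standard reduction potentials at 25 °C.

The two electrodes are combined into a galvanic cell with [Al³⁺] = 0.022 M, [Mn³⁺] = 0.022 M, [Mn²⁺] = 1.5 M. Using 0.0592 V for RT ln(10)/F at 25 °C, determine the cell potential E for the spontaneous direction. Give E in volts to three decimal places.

Mn³⁺/Mn²⁺ is the cathode (higher E°), Al³⁺/Al the anode: E°cell = +1.51 − (-1.67) = +3.18 V, n = 3.
Overall: 3 Mn³⁺(aq) + Al(s) → 3 Mn²⁺(aq) + Al³⁺(aq)
Q = [Mn²⁺]^3·[Al³⁺] / ([Mn³⁺]^3); log Q = 3.843.
E = E° − (0.0592/n) log Q = +3.18 − (0.0592/3)(3.843) = +3.104 V.

+3.104 V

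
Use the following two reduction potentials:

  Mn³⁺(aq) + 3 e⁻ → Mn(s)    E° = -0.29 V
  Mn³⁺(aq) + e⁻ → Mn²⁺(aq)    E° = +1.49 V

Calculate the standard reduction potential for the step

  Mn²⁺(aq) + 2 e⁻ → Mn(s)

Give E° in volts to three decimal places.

-1.180 V

Sequential free energies add, so n₃E°₃ = n₁E°₁ + n₂E°₂.
With n₃ = 3, and the known step contributing 1×(+1.49) V, the unknown satisfies 2·E° = 3×(-0.29) − 1×(+1.49) = -2.360.
E° = -2.360 / 2 = -1.180 V.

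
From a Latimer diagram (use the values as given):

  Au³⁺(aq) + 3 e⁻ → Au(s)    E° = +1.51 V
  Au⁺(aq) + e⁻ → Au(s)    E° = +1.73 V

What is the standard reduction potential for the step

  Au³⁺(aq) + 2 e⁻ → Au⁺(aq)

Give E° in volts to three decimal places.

Sequential free energies add, so n₃E°₃ = n₁E°₁ + n₂E°₂.
With n₃ = 3, and the known step contributing 1×(+1.73) V, the unknown satisfies 2·E° = 3×(+1.51) − 1×(+1.73) = +2.800.
E° = +2.800 / 2 = +1.400 V.

+1.400 V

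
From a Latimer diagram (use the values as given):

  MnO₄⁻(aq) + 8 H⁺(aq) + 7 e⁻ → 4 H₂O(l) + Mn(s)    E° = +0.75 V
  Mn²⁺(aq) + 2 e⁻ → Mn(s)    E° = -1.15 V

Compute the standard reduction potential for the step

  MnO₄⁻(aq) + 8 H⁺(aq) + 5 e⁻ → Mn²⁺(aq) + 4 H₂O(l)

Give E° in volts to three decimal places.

+1.510 V

Sequential free energies add, so n₃E°₃ = n₁E°₁ + n₂E°₂.
With n₃ = 7, and the known step contributing 2×(-1.15) V, the unknown satisfies 5·E° = 7×(+0.75) − 2×(-1.15) = +7.550.
E° = +7.550 / 5 = +1.510 V.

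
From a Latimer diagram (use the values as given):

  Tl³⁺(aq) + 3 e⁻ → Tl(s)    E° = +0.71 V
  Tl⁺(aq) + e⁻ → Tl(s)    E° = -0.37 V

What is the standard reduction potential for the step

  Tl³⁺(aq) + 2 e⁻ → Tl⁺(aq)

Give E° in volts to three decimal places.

+1.250 V

Sequential free energies add, so n₃E°₃ = n₁E°₁ + n₂E°₂.
With n₃ = 3, and the known step contributing 1×(-0.37) V, the unknown satisfies 2·E° = 3×(+0.71) − 1×(-0.37) = +2.500.
E° = +2.500 / 2 = +1.250 V.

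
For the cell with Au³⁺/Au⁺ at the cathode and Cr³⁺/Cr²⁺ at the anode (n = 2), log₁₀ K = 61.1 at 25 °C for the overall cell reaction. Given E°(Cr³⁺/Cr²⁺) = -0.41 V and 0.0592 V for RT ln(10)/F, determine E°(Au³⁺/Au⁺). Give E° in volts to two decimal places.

E°cell = (0.0592/n)·log K = (0.0592/2)(61.1) = +1.809 V.
Since Au³⁺/Au⁺ is the cathode and Cr³⁺/Cr²⁺ the anode, E°cell = E°(Au³⁺/Au⁺) − E°(Cr³⁺/Cr²⁺).
So E°(Au³⁺/Au⁺) = E°cell + E°(Cr³⁺/Cr²⁺) = +1.809 + (-0.41) = +1.40 V.

+1.40 V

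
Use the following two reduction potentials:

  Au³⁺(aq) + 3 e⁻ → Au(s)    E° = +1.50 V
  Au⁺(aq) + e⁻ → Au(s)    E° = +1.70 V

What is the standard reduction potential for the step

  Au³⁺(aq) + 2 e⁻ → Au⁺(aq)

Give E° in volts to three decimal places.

Sequential free energies add, so n₃E°₃ = n₁E°₁ + n₂E°₂.
With n₃ = 3, and the known step contributing 1×(+1.70) V, the unknown satisfies 2·E° = 3×(+1.50) − 1×(+1.70) = +2.800.
E° = +2.800 / 2 = +1.400 V.

+1.400 V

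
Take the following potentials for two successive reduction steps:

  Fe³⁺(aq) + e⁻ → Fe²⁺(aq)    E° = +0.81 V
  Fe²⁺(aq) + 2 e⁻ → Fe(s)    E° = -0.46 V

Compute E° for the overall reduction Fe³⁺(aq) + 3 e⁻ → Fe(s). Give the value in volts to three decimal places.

Standard free energies of sequential steps add: ΔG°₃ = ΔG°₁ + ΔG°₂, so n₃E°₃ = n₁E°₁ + n₂E°₂.
E°₃ = (1×+0.81 + 2×-0.46) / 3 = (-0.110) / 3 = -0.037 V.
E° values themselves are not directly additive — weighting by electron count is essential.

-0.037 V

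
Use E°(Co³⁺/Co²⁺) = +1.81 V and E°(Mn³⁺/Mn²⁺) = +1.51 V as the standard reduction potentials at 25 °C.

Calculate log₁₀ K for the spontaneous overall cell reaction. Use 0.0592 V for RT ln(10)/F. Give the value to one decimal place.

Cathode: Co³⁺/Co²⁺; anode: Mn³⁺/Mn²⁺. E°cell = +0.30 V, n = 1.
log K = nE°cell / 0.0592 = (1)(+0.30) / 0.0592 = 5.1.

5.1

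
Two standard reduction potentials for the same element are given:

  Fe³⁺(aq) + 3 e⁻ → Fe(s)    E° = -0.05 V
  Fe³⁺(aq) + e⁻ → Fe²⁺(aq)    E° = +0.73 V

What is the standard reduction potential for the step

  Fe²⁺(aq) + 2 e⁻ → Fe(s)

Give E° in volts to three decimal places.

-0.440 V

Sequential free energies add, so n₃E°₃ = n₁E°₁ + n₂E°₂.
With n₃ = 3, and the known step contributing 1×(+0.73) V, the unknown satisfies 2·E° = 3×(-0.05) − 1×(+0.73) = -0.880.
E° = -0.880 / 2 = -0.440 V.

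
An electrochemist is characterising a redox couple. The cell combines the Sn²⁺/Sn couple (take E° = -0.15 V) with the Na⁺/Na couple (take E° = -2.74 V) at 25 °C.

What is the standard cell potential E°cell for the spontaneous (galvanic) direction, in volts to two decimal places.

The Sn²⁺/Sn couple has the higher reduction potential, so it is the cathode; Na⁺/Na is oxidised at the anode.
E°cell = E°(cathode) − E°(anode) = (-0.15) − (-2.74) = +2.59 V.
Since E°cell > 0, the reaction is spontaneous under standard conditions.

+2.59 V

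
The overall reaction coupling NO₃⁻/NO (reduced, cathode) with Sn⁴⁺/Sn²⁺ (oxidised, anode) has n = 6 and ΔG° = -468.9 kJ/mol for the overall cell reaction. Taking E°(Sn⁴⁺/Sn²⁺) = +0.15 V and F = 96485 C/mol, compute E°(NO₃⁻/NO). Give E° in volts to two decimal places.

+0.96 V

E°cell = −ΔG°/(nF) = −(-468.9×10³)/((6)(96485)) = +0.810 V.
Since NO₃⁻/NO is the cathode and Sn⁴⁺/Sn²⁺ the anode, E°cell = E°(NO₃⁻/NO) − E°(Sn⁴⁺/Sn²⁺).
So E°(NO₃⁻/NO) = E°cell + E°(Sn⁴⁺/Sn²⁺) = +0.810 + (+0.15) = +0.96 V.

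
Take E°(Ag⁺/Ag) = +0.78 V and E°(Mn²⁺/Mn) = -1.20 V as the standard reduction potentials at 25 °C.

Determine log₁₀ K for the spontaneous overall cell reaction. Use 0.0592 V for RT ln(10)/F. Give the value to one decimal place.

Cathode: Ag⁺/Ag; anode: Mn²⁺/Mn. E°cell = +1.98 V, n = 2.
log K = nE°cell / 0.0592 = (2)(+1.98) / 0.0592 = 66.9.

66.9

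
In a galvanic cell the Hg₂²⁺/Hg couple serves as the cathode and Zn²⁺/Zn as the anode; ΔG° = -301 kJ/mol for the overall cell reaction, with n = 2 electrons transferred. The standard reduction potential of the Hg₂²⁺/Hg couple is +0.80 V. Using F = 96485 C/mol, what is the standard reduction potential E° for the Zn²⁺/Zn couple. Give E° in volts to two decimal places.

E°cell = −ΔG°/(nF) = −(-301×10³)/((2)(96485)) = +1.560 V.
Since Hg₂²⁺/Hg is the cathode and Zn²⁺/Zn the anode, E°cell = E°(Hg₂²⁺/Hg) − E°(Zn²⁺/Zn).
So E°(Zn²⁺/Zn) = E°(Hg₂²⁺/Hg) − E°cell = (+0.80) − (+1.560) = -0.76 V.

-0.76 V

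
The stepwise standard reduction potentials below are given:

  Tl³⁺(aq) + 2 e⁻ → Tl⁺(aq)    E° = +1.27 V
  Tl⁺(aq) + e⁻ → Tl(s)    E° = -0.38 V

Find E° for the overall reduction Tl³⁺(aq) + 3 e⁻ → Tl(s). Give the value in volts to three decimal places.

Since ΔG° = −nFE° is additive over sequential reductions, n₃E°₃ = n₁E°₁ + n₂E°₂.
E°₃ = (2×+1.27 + 1×-0.38) / 3 = (+2.160) / 3 = +0.720 V.

+0.720 V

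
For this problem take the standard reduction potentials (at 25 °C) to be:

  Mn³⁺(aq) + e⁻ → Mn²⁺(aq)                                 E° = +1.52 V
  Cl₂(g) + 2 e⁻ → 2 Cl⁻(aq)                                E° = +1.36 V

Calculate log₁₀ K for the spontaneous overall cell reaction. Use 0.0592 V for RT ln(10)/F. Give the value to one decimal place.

5.4

Cathode: Mn³⁺/Mn²⁺; anode: Cl₂/Cl⁻. E°cell = +0.16 V, n = 2.
log K = nE°cell / 0.0592 = (2)(+0.16) / 0.0592 = 5.4.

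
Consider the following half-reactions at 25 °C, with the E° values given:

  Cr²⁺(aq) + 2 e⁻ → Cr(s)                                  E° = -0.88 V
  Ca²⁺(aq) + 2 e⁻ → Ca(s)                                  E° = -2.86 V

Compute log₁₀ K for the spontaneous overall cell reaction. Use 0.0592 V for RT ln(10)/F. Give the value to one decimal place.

66.9

Cathode: Cr²⁺/Cr; anode: Ca²⁺/Ca. E°cell = +1.98 V, n = 2.
log K = nE°cell / 0.0592 = (2)(+1.98) / 0.0592 = 66.9.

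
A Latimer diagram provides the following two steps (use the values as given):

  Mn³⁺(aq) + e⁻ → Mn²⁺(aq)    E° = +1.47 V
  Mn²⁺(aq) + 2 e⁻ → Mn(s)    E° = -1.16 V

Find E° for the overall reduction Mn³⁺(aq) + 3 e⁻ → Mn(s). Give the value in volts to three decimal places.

-0.283 V

Standard free energies of sequential steps add: ΔG°₃ = ΔG°₁ + ΔG°₂, so n₃E°₃ = n₁E°₁ + n₂E°₂.
E°₃ = (1×+1.47 + 2×-1.16) / 3 = (-0.850) / 3 = -0.283 V.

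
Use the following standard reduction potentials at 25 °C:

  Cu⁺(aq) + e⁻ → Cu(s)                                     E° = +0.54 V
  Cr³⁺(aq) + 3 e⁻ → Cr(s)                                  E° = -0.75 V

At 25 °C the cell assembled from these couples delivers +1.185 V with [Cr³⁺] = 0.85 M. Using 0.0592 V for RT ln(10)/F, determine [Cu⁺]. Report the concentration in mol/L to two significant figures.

0.016 M

Cu⁺/Cu is the cathode, Cr³⁺/Cr the anode: E°cell = +1.29 V, n = 3.
Overall reaction: 3 Cu⁺(aq) + Cr(s) → 3 Cu(s) + Cr³⁺(aq); Q = [Cr³⁺]^1/[Cu⁺]^3.
From E = E° − (0.0592/n) log Q: log Q = (E° − E)·n/0.0592 = (+1.29 − (+1.185))·3/0.0592 = 5.3209.
So 3·log[Cu⁺] = 1·log(0.85) − log Q = -0.0706 − (5.3209) = -5.3915; log[Cu⁺] = -5.3915 / 3 = -1.7972; [Cu⁺] = 10^(-1.7972) ≈ 0.016 M.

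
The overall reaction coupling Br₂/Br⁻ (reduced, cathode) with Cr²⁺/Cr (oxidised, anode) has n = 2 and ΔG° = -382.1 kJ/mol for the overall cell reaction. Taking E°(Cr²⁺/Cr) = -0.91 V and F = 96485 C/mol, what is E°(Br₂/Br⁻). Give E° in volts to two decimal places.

E°cell = −ΔG°/(nF) = −(-382.1×10³)/((2)(96485)) = +1.980 V.
Since Br₂/Br⁻ is the cathode and Cr²⁺/Cr the anode, E°cell = E°(Br₂/Br⁻) − E°(Cr²⁺/Cr).
So E°(Br₂/Br⁻) = E°cell + E°(Cr²⁺/Cr) = +1.980 + (-0.91) = +1.07 V.

+1.07 V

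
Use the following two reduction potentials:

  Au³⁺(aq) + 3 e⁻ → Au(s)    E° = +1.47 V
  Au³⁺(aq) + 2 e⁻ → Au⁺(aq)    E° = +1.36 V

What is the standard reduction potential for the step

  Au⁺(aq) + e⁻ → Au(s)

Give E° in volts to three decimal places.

+1.690 V

Sequential free energies add, so n₃E°₃ = n₁E°₁ + n₂E°₂.
With n₃ = 3, and the known step contributing 2×(+1.36) V, the unknown satisfies 1·E° = 3×(+1.47) − 2×(+1.36) = +1.690.
E° = +1.690 / 1 = +1.690 V.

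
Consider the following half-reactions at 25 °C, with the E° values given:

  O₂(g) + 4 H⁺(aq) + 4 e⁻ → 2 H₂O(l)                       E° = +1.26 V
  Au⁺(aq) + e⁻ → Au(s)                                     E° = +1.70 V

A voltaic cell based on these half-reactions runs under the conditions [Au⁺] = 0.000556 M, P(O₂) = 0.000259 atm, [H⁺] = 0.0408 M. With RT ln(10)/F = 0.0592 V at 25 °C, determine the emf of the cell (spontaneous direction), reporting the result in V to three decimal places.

Au⁺/Au is the cathode (higher E°), O₂/H₂O the anode: E°cell = +1.70 − (+1.26) = +0.44 V, n = 4.
Overall: 4 Au⁺(aq) + 2 H₂O(l) → 4 Au(s) + O₂(g) + 4 H⁺(aq)
Q = P(O₂)·[H⁺]^4 / ([Au⁺]^4); log Q = 3.876.
E = E° − (0.0592/n) log Q = +0.44 − (0.0592/4)(3.876) = +0.383 V.

+0.383 V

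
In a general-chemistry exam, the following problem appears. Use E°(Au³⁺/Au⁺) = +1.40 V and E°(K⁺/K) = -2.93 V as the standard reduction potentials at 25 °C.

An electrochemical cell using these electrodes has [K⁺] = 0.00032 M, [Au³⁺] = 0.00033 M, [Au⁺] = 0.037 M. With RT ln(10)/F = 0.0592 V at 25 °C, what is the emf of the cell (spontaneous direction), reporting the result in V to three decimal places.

Au³⁺/Au⁺ is the cathode (higher E°), K⁺/K the anode: E°cell = +1.40 − (-2.93) = +4.33 V, n = 2.
Overall: Au³⁺(aq) + 2 K(s) → Au⁺(aq) + 2 K⁺(aq)
Q = [Au⁺]·[K⁺]^2 / ([Au³⁺]); log Q = -4.940.
E = E° − (0.0592/n) log Q = +4.33 − (0.0592/2)(-4.940) = +4.476 V.

+4.476 V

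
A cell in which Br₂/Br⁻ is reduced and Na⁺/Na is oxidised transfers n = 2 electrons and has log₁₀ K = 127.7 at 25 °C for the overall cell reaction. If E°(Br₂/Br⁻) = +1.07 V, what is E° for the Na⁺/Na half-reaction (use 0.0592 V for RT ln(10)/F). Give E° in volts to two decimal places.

E°cell = (0.0592/n)·log K = (0.0592/2)(127.7) = +3.780 V.
Since Br₂/Br⁻ is the cathode and Na⁺/Na the anode, E°cell = E°(Br₂/Br⁻) − E°(Na⁺/Na).
So E°(Na⁺/Na) = E°(Br₂/Br⁻) − E°cell = (+1.07) − (+3.780) = -2.71 V.

-2.71 V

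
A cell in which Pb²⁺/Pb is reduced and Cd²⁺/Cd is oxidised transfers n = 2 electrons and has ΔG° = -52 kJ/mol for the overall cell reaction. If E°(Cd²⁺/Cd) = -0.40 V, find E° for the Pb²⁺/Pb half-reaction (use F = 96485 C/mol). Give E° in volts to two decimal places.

-0.13 V

E°cell = −ΔG°/(nF) = −(-52×10³)/((2)(96485)) = +0.269 V.
Since Pb²⁺/Pb is the cathode and Cd²⁺/Cd the anode, E°cell = E°(Pb²⁺/Pb) − E°(Cd²⁺/Cd).
So E°(Pb²⁺/Pb) = E°cell + E°(Cd²⁺/Cd) = +0.269 + (-0.40) = -0.13 V.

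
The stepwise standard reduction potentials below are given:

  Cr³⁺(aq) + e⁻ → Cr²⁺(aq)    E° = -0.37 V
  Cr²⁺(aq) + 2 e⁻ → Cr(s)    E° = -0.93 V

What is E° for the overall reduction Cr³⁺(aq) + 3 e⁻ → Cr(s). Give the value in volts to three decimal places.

Standard free energies of sequential steps add: ΔG°₃ = ΔG°₁ + ΔG°₂, so n₃E°₃ = n₁E°₁ + n₂E°₂.
E°₃ = (1×-0.37 + 2×-0.93) / 3 = (-2.230) / 3 = -0.743 V.

-0.743 V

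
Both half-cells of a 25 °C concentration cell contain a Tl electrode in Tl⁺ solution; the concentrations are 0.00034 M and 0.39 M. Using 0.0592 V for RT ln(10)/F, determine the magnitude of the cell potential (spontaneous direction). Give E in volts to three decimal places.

+0.181 V

For a concentration cell E°cell = 0. The 0.39 M side is the cathode (reduction is favoured where [Tl⁺] is higher).
With n = 1, E = −(0.0592/1) log([Tl⁺]ₐₙ/[Tl⁺]꜀ₐₜ) = −(0.0592/1) log(0.00034/0.39) = −(0.0592/1)(-3.060) = +0.181 V.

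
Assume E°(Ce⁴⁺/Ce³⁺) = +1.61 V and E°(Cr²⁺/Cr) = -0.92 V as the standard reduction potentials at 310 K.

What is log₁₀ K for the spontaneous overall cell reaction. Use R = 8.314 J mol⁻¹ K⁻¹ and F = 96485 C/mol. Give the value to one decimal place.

82.3

Cathode: Ce⁴⁺/Ce³⁺; anode: Cr²⁺/Cr. E°cell = (+1.61) − (-0.92) = +2.53 V, with n = 2.
ΔG° = −nFE° = −RT ln K, so ln K = nFE°/(RT) = (2)(96485)(+2.53) / ((8.314)(310)) = 189.426.
log₁₀ K = 189.426 / ln 10 = 82.3.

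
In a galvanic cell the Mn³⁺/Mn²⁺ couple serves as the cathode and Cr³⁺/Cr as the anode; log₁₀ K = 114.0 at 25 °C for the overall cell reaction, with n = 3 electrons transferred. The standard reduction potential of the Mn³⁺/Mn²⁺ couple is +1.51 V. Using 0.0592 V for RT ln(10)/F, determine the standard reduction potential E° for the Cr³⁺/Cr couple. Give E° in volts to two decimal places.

E°cell = (0.0592/n)·log K = (0.0592/3)(114.0) = +2.250 V.
Since Mn³⁺/Mn²⁺ is the cathode and Cr³⁺/Cr the anode, E°cell = E°(Mn³⁺/Mn²⁺) − E°(Cr³⁺/Cr).
So E°(Cr³⁺/Cr) = E°(Mn³⁺/Mn²⁺) − E°cell = (+1.51) − (+2.250) = -0.74 V.

-0.74 V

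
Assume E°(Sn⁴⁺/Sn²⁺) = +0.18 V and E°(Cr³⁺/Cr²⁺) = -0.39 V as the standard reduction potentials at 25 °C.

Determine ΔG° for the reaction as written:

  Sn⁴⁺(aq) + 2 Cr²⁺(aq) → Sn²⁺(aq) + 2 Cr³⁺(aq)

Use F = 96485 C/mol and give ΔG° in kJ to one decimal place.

-110.0 kJ

As written, Sn⁴⁺/Sn²⁺ is reduced (cathode) and Cr³⁺/Cr²⁺ is oxidised (anode), so E°cell = (+0.18) − (-0.39) = +0.57 V.
Balancing electrons gives n = 2.
ΔG° = −nFE° = −(2)(96485)(+0.57) = -109,993 J = -110.0 kJ.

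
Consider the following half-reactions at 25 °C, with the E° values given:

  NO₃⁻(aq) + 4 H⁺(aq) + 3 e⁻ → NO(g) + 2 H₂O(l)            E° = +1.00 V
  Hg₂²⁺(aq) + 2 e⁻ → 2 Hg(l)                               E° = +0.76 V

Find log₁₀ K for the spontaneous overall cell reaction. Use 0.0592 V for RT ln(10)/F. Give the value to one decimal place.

Cathode: NO₃⁻/NO; anode: Hg₂²⁺/Hg. E°cell = +0.24 V, n = 6.
log K = nE°cell / 0.0592 = (6)(+0.24) / 0.0592 = 24.3.

24.3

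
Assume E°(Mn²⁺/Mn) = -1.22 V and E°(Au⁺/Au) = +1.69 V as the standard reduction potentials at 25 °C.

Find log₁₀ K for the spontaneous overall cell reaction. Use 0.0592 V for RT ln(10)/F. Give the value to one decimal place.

Cathode: Au⁺/Au; anode: Mn²⁺/Mn. E°cell = +2.91 V, n = 2.
log K = nE°cell / 0.0592 = (2)(+2.91) / 0.0592 = 98.3.

98.3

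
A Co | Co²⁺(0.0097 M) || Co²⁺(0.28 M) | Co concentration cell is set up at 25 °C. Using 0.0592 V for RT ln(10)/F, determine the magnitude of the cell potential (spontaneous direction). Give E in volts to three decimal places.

+0.043 V

For a concentration cell E°cell = 0. The 0.28 M side is the cathode (reduction is favoured where [Co²⁺] is higher).
With n = 2, E = −(0.0592/2) log([Co²⁺]ₐₙ/[Co²⁺]꜀ₐₜ) = −(0.0592/2) log(0.0097/0.28) = −(0.0592/2)(-1.460) = +0.043 V.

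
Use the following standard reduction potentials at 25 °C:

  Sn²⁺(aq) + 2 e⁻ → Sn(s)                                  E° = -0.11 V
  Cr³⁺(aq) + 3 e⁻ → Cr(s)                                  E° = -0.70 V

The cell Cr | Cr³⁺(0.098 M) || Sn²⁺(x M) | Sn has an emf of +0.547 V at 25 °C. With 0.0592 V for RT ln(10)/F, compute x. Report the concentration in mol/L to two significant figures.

Sn²⁺/Sn is the cathode, Cr³⁺/Cr the anode: E°cell = +0.59 V, n = 6.
Overall reaction: 3 Sn²⁺(aq) + 2 Cr(s) → 3 Sn(s) + 2 Cr³⁺(aq); Q = [Cr³⁺]^2/[Sn²⁺]^3.
From E = E° − (0.0592/n) log Q: log Q = (E° − E)·n/0.0592 = (+0.59 − (+0.547))·6/0.0592 = 4.3581.
So 3·log[Sn²⁺] = 2·log(0.098) − log Q = -2.0175 − (4.3581) = -6.3756; log[Sn²⁺] = -6.3756 / 3 = -2.1252; [Sn²⁺] = 10^(-2.1252) ≈ 0.0075 M.

0.0075 M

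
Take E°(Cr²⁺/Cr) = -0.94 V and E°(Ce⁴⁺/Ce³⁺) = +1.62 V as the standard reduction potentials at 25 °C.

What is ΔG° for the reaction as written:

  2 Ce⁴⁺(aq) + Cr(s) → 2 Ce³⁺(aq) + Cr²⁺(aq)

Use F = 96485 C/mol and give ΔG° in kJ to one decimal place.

As written, Ce⁴⁺/Ce³⁺ is reduced (cathode) and Cr²⁺/Cr is oxidised (anode), so E°cell = (+1.62) − (-0.94) = +2.56 V.
Balancing electrons gives n = 2.
ΔG° = −nFE° = −(2)(96485)(+2.56) = -494,003 J = -494.0 kJ.

-494.0 kJ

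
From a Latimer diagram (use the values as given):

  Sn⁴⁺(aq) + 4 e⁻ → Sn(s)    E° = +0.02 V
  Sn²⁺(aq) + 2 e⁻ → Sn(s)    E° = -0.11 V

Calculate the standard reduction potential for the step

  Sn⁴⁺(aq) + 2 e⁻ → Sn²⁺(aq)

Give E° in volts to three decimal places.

Sequential free energies add, so n₃E°₃ = n₁E°₁ + n₂E°₂.
With n₃ = 4, and the known step contributing 2×(-0.11) V, the unknown satisfies 2·E° = 4×(+0.02) − 2×(-0.11) = +0.300.
E° = +0.300 / 2 = +0.150 V.

+0.150 V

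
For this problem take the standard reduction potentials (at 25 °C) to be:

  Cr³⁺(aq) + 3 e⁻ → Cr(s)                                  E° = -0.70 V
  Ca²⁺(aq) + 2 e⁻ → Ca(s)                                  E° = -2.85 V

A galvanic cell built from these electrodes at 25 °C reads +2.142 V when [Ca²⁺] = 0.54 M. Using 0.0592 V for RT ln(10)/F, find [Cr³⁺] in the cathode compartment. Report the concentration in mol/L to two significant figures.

0.16 M

Cr³⁺/Cr is the cathode, Ca²⁺/Ca the anode: E°cell = +2.15 V, n = 6.
Overall reaction: 2 Cr³⁺(aq) + 3 Ca(s) → 2 Cr(s) + 3 Ca²⁺(aq); Q = [Ca²⁺]^3/[Cr³⁺]^2.
From E = E° − (0.0592/n) log Q: log Q = (E° − E)·n/0.0592 = (+2.15 − (+2.142))·6/0.0592 = 0.8108.
So 2·log[Cr³⁺] = 3·log(0.54) − log Q = -0.8028 − (0.8108) = -1.6136; log[Cr³⁺] = -1.6136 / 2 = -0.8068; [Cr³⁺] = 10^(-0.8068) ≈ 0.16 M.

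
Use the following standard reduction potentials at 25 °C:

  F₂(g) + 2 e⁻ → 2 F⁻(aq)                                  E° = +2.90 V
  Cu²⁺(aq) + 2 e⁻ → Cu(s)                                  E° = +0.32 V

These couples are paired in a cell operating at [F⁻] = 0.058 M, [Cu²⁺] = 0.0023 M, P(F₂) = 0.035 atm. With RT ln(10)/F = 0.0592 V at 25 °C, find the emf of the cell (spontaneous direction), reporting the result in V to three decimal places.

+2.688 V

F₂/F⁻ is the cathode (higher E°), Cu²⁺/Cu the anode: E°cell = +2.90 − (+0.32) = +2.58 V, n = 2.
Overall: F₂(g) + Cu(s) → 2 F⁻(aq) + Cu²⁺(aq)
Q = [F⁻]^2·[Cu²⁺] / (P(F₂)); log Q = -3.655.
E = E° − (0.0592/n) log Q = +2.58 − (0.0592/2)(-3.655) = +2.688 V.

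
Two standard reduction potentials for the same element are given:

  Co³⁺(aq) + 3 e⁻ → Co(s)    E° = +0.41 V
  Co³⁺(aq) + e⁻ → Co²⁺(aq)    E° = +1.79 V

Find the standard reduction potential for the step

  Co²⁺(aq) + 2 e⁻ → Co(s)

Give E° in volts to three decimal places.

Sequential free energies add, so n₃E°₃ = n₁E°₁ + n₂E°₂.
With n₃ = 3, and the known step contributing 1×(+1.79) V, the unknown satisfies 2·E° = 3×(+0.41) − 1×(+1.79) = -0.560.
E° = -0.560 / 2 = -0.280 V.

-0.280 V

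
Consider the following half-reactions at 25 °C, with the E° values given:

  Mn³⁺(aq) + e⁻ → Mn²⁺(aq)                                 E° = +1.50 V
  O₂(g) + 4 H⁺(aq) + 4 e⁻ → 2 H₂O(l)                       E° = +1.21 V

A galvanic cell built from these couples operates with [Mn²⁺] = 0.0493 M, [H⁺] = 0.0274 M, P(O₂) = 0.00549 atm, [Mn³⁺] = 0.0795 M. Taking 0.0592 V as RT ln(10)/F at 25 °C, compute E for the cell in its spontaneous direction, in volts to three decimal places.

+0.428 V

Mn³⁺/Mn²⁺ is the cathode (higher E°), O₂/H₂O the anode: E°cell = +1.50 − (+1.21) = +0.29 V, n = 4.
Overall: 4 Mn³⁺(aq) + 2 H₂O(l) → 4 Mn²⁺(aq) + O₂(g) + 4 H⁺(aq)
Q = [Mn²⁺]^4·P(O₂)·[H⁺]^4 / ([Mn³⁺]^4); log Q = -9.340.
E = E° − (0.0592/n) log Q = +0.29 − (0.0592/4)(-9.340) = +0.428 V.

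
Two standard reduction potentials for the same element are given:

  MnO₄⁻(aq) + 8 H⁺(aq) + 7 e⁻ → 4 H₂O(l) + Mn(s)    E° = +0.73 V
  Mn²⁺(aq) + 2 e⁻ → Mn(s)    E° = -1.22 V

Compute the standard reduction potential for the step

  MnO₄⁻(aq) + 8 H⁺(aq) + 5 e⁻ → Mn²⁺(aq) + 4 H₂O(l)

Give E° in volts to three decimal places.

+1.510 V

Sequential free energies add, so n₃E°₃ = n₁E°₁ + n₂E°₂.
With n₃ = 7, and the known step contributing 2×(-1.22) V, the unknown satisfies 5·E° = 7×(+0.73) − 2×(-1.22) = +7.550.
E° = +7.550 / 5 = +1.510 V.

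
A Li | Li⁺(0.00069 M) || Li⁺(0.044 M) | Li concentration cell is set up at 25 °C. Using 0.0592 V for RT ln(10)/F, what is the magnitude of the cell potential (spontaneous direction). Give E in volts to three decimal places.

For a concentration cell E°cell = 0. The 0.044 M side is the cathode (reduction is favoured where [Li⁺] is higher).
With n = 1, E = −(0.0592/1) log([Li⁺]ₐₙ/[Li⁺]꜀ₐₜ) = −(0.0592/1) log(0.00069/0.044) = −(0.0592/1)(-1.805) = +0.107 V.

+0.107 V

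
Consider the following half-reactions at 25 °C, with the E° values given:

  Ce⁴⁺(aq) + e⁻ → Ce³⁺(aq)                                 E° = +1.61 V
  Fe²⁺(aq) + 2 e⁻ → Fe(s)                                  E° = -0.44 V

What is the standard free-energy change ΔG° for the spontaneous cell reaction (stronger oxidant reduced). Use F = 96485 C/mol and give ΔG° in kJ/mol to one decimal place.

Ce⁴⁺/Ce³⁺ (E° = +1.61 V) is the cathode; Fe²⁺/Fe (E° = -0.44 V) is the anode, so E°cell = +2.05 V.
Balancing electrons gives n = 2 (lcm of 1 and 2).
ΔG° = −nFE° = −(2)(96485)(+2.05) = -395,588 J = -395.6 kJ/mol.

-395.6 kJ/mol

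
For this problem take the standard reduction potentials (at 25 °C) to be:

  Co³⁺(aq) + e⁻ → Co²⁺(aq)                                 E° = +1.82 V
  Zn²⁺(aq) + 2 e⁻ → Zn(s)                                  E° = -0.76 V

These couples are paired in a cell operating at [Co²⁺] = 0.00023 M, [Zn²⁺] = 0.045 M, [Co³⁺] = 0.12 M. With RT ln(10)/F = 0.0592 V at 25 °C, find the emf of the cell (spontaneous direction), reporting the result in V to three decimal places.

+2.781 V

Co³⁺/Co²⁺ is the cathode (higher E°), Zn²⁺/Zn the anode: E°cell = +1.82 − (-0.76) = +2.58 V, n = 2.
Overall: 2 Co³⁺(aq) + Zn(s) → 2 Co²⁺(aq) + Zn²⁺(aq)
Q = [Co²⁺]^2·[Zn²⁺] / ([Co³⁺]^2); log Q = -6.782.
E = E° − (0.0592/n) log Q = +2.58 − (0.0592/2)(-6.782) = +2.781 V.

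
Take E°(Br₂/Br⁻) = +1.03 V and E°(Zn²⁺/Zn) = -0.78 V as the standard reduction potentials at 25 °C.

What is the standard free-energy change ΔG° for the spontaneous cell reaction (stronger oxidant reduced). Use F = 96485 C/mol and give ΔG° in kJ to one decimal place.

Br₂/Br⁻ (E° = +1.03 V) is the cathode; Zn²⁺/Zn (E° = -0.78 V) is the anode, so E°cell = +1.81 V.
Balancing electrons gives n = 2 (lcm of 2 and 2).
ΔG° = −nFE° = −(2)(96485)(+1.81) = -349,276 J = -349.3 kJ.

-349.3 kJ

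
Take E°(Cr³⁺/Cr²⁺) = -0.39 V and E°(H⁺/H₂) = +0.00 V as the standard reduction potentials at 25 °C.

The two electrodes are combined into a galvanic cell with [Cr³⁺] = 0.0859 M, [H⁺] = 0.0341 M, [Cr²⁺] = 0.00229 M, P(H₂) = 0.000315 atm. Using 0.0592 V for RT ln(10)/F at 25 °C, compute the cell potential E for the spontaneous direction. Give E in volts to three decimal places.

+0.314 V

H⁺/H₂ is the cathode (higher E°), Cr³⁺/Cr²⁺ the anode: E°cell = +0.00 − (-0.39) = +0.39 V, n = 2.
Overall: 2 H⁺(aq) + 2 Cr²⁺(aq) → H₂(g) + 2 Cr³⁺(aq)
Q = P(H₂)·[Cr³⁺]^2 / ([H⁺]^2·[Cr²⁺]^2); log Q = 2.581.
E = E° − (0.0592/n) log Q = +0.39 − (0.0592/2)(2.581) = +0.314 V.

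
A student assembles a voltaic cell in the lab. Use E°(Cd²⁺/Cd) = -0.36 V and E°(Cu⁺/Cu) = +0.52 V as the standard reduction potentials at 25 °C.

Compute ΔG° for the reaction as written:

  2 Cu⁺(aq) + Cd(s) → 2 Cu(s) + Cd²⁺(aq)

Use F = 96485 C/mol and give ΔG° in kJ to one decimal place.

As written, Cu⁺/Cu is reduced (cathode) and Cd²⁺/Cd is oxidised (anode), so E°cell = (+0.52) − (-0.36) = +0.88 V.
Balancing electrons gives n = 2.
ΔG° = −nFE° = −(2)(96485)(+0.88) = -169,814 J = -169.8 kJ.

-169.8 kJ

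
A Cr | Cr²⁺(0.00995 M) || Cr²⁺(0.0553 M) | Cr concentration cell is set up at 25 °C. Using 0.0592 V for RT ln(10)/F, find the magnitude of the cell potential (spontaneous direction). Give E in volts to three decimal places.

+0.022 V

For a concentration cell E°cell = 0. The 0.0553 M side is the cathode (reduction is favoured where [Cr²⁺] is higher).
With n = 2, E = −(0.0592/2) log([Cr²⁺]ₐₙ/[Cr²⁺]꜀ₐₜ) = −(0.0592/2) log(0.00995/0.0553) = −(0.0592/2)(-0.745) = +0.022 V.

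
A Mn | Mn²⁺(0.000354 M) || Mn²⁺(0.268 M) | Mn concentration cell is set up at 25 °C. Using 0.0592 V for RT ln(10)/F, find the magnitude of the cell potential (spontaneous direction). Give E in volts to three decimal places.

For a concentration cell E°cell = 0. The 0.268 M side is the cathode (reduction is favoured where [Mn²⁺] is higher).
With n = 2, E = −(0.0592/2) log([Mn²⁺]ₐₙ/[Mn²⁺]꜀ₐₜ) = −(0.0592/2) log(0.000354/0.268) = −(0.0592/2)(-2.879) = +0.085 V.

+0.085 V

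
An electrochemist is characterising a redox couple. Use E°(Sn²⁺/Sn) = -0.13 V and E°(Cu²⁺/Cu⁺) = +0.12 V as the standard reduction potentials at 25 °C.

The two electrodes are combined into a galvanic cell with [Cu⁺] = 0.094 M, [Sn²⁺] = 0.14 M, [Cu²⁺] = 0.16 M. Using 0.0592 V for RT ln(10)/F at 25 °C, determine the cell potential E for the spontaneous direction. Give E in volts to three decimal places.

Cu²⁺/Cu⁺ is the cathode (higher E°), Sn²⁺/Sn the anode: E°cell = +0.12 − (-0.13) = +0.25 V, n = 2.
Overall: 2 Cu²⁺(aq) + Sn(s) → 2 Cu⁺(aq) + Sn²⁺(aq)
Q = [Cu⁺]^2·[Sn²⁺] / ([Cu²⁺]^2); log Q = -1.316.
E = E° − (0.0592/n) log Q = +0.25 − (0.0592/2)(-1.316) = +0.289 V.

+0.289 V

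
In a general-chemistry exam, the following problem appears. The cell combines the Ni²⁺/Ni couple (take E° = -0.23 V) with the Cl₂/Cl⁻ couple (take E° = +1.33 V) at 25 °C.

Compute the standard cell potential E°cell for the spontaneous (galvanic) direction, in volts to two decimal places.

+1.56 V

The Cl₂/Cl⁻ couple has the higher reduction potential, so it is the cathode; Ni²⁺/Ni is oxidised at the anode.
E°cell = E°(cathode) − E°(anode) = (+1.33) − (-0.23) = +1.56 V.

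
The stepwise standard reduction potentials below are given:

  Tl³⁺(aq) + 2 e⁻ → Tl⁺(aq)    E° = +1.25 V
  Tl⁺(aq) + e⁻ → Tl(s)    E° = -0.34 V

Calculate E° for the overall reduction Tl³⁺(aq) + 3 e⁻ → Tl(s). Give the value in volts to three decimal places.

Since ΔG° = −nFE° is additive over sequential reductions, n₃E°₃ = n₁E°₁ + n₂E°₂.
E°₃ = (2×+1.25 + 1×-0.34) / 3 = (+2.160) / 3 = +0.720 V.
E° values themselves are not directly additive — weighting by electron count is essential.

+0.720 V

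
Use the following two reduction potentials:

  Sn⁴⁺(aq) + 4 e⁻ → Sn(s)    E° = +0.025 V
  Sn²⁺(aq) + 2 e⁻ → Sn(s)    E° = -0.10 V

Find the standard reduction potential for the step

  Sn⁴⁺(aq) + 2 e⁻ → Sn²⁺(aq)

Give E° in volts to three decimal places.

+0.150 V

Sequential free energies add, so n₃E°₃ = n₁E°₁ + n₂E°₂.
With n₃ = 4, and the known step contributing 2×(-0.10) V, the unknown satisfies 2·E° = 4×(+0.025) − 2×(-0.10) = +0.300.
E° = +0.300 / 2 = +0.150 V.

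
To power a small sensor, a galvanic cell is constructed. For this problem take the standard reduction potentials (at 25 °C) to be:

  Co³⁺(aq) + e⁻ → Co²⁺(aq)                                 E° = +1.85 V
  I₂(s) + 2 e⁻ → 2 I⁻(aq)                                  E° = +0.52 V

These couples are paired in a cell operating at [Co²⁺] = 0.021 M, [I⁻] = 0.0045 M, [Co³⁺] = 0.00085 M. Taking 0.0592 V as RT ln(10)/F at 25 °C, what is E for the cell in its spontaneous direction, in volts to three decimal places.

Co³⁺/Co²⁺ is the cathode (higher E°), I₂/I⁻ the anode: E°cell = +1.85 − (+0.52) = +1.33 V, n = 2.
Overall: 2 Co³⁺(aq) + 2 I⁻(aq) → 2 Co²⁺(aq) + I₂(s)
Q = [Co²⁺]^2 / ([Co³⁺]^2·[I⁻]^2); log Q = 7.479.
E = E° − (0.0592/n) log Q = +1.33 − (0.0592/2)(7.479) = +1.109 V.

+1.109 V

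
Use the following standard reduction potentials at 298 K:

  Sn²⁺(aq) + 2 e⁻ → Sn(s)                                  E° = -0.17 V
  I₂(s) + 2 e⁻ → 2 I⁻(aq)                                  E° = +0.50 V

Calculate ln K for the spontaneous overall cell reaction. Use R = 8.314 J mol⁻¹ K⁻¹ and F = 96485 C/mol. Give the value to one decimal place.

52.2

Cathode: I₂/I⁻; anode: Sn²⁺/Sn. E°cell = (+0.50) − (-0.17) = +0.67 V, with n = 2.
ΔG° = −nFE° = −RT ln K, so ln K = nFE°/(RT) = (2)(96485)(+0.67) / ((8.314)(298)) = 52.184.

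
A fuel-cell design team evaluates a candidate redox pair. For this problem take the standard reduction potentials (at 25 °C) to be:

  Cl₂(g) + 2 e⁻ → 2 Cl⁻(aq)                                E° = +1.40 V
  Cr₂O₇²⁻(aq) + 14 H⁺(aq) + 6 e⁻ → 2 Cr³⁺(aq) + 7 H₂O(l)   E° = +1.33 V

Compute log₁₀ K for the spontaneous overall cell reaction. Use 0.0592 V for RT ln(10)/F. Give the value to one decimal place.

7.1

Cathode: Cl₂/Cl⁻; anode: Cr₂O₇²⁻/Cr³⁺. E°cell = +0.07 V, n = 6.
log K = nE°cell / 0.0592 = (6)(+0.07) / 0.0592 = 7.1.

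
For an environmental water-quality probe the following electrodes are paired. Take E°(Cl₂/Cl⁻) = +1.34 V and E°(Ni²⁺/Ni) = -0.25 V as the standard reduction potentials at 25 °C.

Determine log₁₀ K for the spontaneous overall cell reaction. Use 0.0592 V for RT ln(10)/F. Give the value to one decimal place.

Cathode: Cl₂/Cl⁻; anode: Ni²⁺/Ni. E°cell = +1.59 V, n = 2.
log K = nE°cell / 0.0592 = (2)(+1.59) / 0.0592 = 53.7.

53.7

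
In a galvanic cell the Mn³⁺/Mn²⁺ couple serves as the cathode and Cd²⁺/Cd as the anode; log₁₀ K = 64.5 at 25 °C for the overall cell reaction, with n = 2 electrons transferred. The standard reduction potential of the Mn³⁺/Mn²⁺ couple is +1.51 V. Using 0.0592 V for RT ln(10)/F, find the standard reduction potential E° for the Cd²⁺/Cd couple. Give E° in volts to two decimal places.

E°cell = (0.0592/n)·log K = (0.0592/2)(64.5) = +1.909 V.
Since Mn³⁺/Mn²⁺ is the cathode and Cd²⁺/Cd the anode, E°cell = E°(Mn³⁺/Mn²⁺) − E°(Cd²⁺/Cd).
So E°(Cd²⁺/Cd) = E°(Mn³⁺/Mn²⁺) − E°cell = (+1.51) − (+1.909) = -0.40 V.

-0.40 V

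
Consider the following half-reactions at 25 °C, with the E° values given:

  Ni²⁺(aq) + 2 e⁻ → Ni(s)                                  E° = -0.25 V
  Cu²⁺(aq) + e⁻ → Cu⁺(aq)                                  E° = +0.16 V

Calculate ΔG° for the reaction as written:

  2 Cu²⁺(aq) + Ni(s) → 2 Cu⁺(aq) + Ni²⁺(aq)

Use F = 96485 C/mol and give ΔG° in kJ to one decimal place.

As written, Cu²⁺/Cu⁺ is reduced (cathode) and Ni²⁺/Ni is oxidised (anode), so E°cell = (+0.16) − (-0.25) = +0.41 V.
Balancing electrons gives n = 2.
ΔG° = −nFE° = −(2)(96485)(+0.41) = -79,118 J = -79.1 kJ.

-79.1 kJ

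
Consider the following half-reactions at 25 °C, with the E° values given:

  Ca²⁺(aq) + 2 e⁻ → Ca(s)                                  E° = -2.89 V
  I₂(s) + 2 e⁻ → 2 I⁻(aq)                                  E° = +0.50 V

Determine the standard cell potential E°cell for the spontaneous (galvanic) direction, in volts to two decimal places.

+3.39 V

The I₂/I⁻ couple has the higher reduction potential, so it is the cathode; Ca²⁺/Ca is oxidised at the anode.
E°cell = E°(cathode) − E°(anode) = (+0.50) − (-2.89) = +3.39 V.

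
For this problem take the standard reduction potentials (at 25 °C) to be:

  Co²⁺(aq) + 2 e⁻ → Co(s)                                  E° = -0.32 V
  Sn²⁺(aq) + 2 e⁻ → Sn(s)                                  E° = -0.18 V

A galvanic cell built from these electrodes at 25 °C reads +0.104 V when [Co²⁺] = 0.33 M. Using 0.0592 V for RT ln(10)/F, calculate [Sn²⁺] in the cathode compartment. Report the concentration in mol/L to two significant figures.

0.020 M

Sn²⁺/Sn is the cathode, Co²⁺/Co the anode: E°cell = +0.14 V, n = 2.
Overall reaction: Sn²⁺(aq) + Co(s) → Sn(s) + Co²⁺(aq); Q = [Co²⁺]^1/[Sn²⁺]^1.
From E = E° − (0.0592/n) log Q: log Q = (E° − E)·n/0.0592 = (+0.14 − (+0.104))·2/0.0592 = 1.2162.
So 1·log[Sn²⁺] = 1·log(0.33) − log Q = -0.4815 − (1.2162) = -1.6977; [Sn²⁺] = 10^(-1.6977) ≈ 0.020 M.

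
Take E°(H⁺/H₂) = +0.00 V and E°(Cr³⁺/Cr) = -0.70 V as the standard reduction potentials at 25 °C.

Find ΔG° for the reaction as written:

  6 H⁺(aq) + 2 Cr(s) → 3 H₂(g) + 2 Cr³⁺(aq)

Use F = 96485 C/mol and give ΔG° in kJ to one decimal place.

-405.2 kJ

As written, H⁺/H₂ is reduced (cathode) and Cr³⁺/Cr is oxidised (anode), so E°cell = (+0.00) − (-0.70) = +0.70 V.
Balancing electrons gives n = 6.
ΔG° = −nFE° = −(6)(96485)(+0.70) = -405,237 J = -405.2 kJ.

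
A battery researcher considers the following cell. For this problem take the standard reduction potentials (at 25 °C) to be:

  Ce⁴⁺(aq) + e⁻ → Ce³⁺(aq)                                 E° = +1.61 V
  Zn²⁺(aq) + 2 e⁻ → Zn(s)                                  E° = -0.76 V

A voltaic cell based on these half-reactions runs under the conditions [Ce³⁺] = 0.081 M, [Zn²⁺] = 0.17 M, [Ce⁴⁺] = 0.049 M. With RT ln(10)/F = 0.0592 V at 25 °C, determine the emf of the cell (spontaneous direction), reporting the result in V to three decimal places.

Ce⁴⁺/Ce³⁺ is the cathode (higher E°), Zn²⁺/Zn the anode: E°cell = +1.61 − (-0.76) = +2.37 V, n = 2.
Overall: 2 Ce⁴⁺(aq) + Zn(s) → 2 Ce³⁺(aq) + Zn²⁺(aq)
Q = [Ce³⁺]^2·[Zn²⁺] / ([Ce⁴⁺]^2); log Q = -0.333.
E = E° − (0.0592/n) log Q = +2.37 − (0.0592/2)(-0.333) = +2.380 V.

+2.380 V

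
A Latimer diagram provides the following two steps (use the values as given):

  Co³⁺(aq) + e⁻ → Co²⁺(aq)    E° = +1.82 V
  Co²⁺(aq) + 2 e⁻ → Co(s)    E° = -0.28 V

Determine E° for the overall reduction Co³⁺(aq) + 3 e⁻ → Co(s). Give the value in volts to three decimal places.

+0.420 V

Standard free energies of sequential steps add: ΔG°₃ = ΔG°₁ + ΔG°₂, so n₃E°₃ = n₁E°₁ + n₂E°₂.
E°₃ = (1×+1.82 + 2×-0.28) / 3 = (+1.260) / 3 = +0.420 V.
E° values themselves are not directly additive — weighting by electron count is essential.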